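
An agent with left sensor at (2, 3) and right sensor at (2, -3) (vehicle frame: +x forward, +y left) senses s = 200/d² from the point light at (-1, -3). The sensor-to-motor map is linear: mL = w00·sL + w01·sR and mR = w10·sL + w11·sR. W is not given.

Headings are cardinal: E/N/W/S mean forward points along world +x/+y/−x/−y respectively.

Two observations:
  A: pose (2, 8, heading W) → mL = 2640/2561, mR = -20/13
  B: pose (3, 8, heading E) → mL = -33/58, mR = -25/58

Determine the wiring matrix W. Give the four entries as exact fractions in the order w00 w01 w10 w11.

obs A: pose=(2,8,W) → sL=40/13, sR=200/197, mL=2640/2561, mR=-20/13
obs B: pose=(3,8,E) → sL=25/29, sR=2, mL=-33/58, mR=-25/58
sensor matrix S = [[40/13, 200/197], [25/29, 2]]; det S = 392040/74269
solve [mL_A; mL_B] = S·[w00; w01] and [mR_A; mR_B] = S·[w10; w11]:
  w00 = 1/2, w01 = -1/2, w10 = -1/2, w11 = 0

1/2 -1/2 -1/2 0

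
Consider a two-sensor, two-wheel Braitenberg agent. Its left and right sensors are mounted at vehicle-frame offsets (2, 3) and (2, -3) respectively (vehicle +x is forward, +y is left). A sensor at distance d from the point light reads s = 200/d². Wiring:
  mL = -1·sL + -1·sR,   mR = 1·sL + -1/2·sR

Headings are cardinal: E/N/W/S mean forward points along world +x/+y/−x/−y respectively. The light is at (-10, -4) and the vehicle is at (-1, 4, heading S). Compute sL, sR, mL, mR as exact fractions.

10/9 25/9 -35/9 -5/18

left sensor world pos  = (2, 2); dL² = 180
right sensor world pos = (-4, 2); dR² = 72
sL = 200/180 = 10/9
sR = 200/72 = 25/9
mL = -1·sL + -1·sR = -35/9
mR = 1·sL + -1/2·sR = -5/18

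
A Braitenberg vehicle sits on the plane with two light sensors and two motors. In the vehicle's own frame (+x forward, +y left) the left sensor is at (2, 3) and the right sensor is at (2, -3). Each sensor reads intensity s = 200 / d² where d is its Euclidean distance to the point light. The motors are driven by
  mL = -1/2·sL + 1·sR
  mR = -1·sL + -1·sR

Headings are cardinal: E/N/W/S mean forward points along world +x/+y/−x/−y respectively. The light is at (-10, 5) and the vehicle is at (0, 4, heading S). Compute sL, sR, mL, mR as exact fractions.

left sensor world pos  = (3, 2); dL² = 178
right sensor world pos = (-3, 2); dR² = 58
sL = 200/178 = 100/89
sR = 200/58 = 100/29
mL = -1/2·sL + 1·sR = 7450/2581
mR = -1·sL + -1·sR = -11800/2581

100/89 100/29 7450/2581 -11800/2581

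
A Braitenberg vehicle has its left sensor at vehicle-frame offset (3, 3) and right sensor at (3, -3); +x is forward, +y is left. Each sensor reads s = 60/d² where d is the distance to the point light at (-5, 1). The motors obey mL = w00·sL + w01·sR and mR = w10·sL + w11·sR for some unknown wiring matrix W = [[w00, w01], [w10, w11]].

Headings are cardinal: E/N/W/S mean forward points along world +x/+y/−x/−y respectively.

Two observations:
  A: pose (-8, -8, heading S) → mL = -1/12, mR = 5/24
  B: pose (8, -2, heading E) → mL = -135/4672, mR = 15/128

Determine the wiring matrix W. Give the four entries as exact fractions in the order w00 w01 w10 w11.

obs A: pose=(-8,-8,S) → sL=5/12, sR=1/3, mL=-1/12, mR=5/24
obs B: pose=(8,-2,E) → sL=15/64, sR=15/73, mL=-135/4672, mR=15/128
sensor matrix S = [[5/12, 1/3], [15/64, 15/73]]; det S = 35/4672
solve [mL_A; mL_B] = S·[w00; w01] and [mR_A; mR_B] = S·[w10; w11]:
  w00 = -1, w01 = 1, w10 = 1/2, w11 = 0

-1 1 1/2 0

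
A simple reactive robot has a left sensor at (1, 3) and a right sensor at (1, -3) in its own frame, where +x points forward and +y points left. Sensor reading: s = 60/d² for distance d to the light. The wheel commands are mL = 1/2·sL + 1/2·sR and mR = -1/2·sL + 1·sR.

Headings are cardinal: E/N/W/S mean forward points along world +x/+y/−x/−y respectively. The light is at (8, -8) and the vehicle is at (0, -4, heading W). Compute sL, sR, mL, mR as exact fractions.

30/41 6/13 318/533 51/533

left sensor world pos  = (-1, -7); dL² = 82
right sensor world pos = (-1, -1); dR² = 130
sL = 60/82 = 30/41
sR = 60/130 = 6/13
mL = 1/2·sL + 1/2·sR = 318/533
mR = -1/2·sL + 1·sR = 51/533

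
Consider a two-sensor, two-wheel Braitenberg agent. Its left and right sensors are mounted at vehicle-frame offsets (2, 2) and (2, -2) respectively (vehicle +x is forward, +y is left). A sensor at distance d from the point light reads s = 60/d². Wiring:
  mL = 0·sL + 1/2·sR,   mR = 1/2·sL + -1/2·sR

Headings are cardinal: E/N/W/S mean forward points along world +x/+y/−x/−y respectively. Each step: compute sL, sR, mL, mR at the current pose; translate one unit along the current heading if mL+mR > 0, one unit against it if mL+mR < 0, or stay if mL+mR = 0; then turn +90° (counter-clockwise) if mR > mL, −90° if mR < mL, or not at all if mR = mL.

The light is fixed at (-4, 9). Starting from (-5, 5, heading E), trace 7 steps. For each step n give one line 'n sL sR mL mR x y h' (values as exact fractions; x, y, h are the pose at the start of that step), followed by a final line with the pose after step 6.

n=0: pose=(-5,5,E); sL=12, sR=60/37; mL=30/37, mR=192/37; mL+mR=6 → advance +1; mR−mL=162/37 → turn +1·90°
n=1: pose=(-4,5,N); sL=15/2, sR=15/2; mL=15/4, mR=0; mL+mR=15/4 → advance +1; mR−mL=-15/4 → turn -1·90°
n=2: pose=(-4,6,E); sL=12, sR=60/29; mL=30/29, mR=144/29; mL+mR=6 → advance +1; mR−mL=114/29 → turn +1·90°
n=3: pose=(-3,6,N); sL=30, sR=6; mL=3, mR=12; mL+mR=15 → advance +1; mR−mL=9 → turn +1·90°
n=4: pose=(-3,7,W); sL=60/17, sR=60; mL=30, mR=-480/17; mL+mR=30/17 → advance +1; mR−mL=-990/17 → turn -1·90°
n=5: pose=(-4,7,N); sL=15, sR=15; mL=15/2, mR=0; mL+mR=15/2 → advance +1; mR−mL=-15/2 → turn -1·90°
n=6: pose=(-4,8,E); sL=12, sR=60/13; mL=30/13, mR=48/13; mL+mR=6 → advance +1; mR−mL=18/13 → turn +1·90°

0 12 60/37 30/37 192/37 -5 5 E
1 15/2 15/2 15/4 0 -4 5 N
2 12 60/29 30/29 144/29 -4 6 E
3 30 6 3 12 -3 6 N
4 60/17 60 30 -480/17 -3 7 W
5 15 15 15/2 0 -4 7 N
6 12 60/13 30/13 48/13 -4 8 E
final -3 8 N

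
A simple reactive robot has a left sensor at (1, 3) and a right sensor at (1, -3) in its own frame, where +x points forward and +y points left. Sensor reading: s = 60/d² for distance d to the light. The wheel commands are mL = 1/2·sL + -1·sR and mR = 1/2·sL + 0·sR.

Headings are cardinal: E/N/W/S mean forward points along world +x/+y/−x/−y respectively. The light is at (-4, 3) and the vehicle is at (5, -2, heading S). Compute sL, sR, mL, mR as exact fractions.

left sensor world pos  = (8, -3); dL² = 180
right sensor world pos = (2, -3); dR² = 72
sL = 60/180 = 1/3
sR = 60/72 = 5/6
mL = 1/2·sL + -1·sR = -2/3
mR = 1/2·sL + 0·sR = 1/6

1/3 5/6 -2/3 1/6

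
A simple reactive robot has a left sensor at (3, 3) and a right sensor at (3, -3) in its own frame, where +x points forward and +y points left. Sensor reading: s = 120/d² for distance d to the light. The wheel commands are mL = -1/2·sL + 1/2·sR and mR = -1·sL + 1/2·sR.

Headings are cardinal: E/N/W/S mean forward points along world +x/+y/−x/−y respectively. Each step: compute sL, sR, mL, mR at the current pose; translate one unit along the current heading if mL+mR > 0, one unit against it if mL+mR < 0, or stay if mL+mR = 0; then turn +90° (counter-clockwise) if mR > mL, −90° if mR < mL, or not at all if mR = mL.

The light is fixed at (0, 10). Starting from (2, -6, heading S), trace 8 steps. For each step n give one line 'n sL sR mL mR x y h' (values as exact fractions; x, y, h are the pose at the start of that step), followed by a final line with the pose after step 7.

n=0: pose=(2,-6,S); sL=60/193, sR=60/181; mL=360/34933, mR=-5070/34933; mL+mR=-4710/34933 → advance -1; mR−mL=-30/193 → turn -1·90°
n=1: pose=(2,-5,W); sL=24/65, sR=24/29; mL=432/1885, mR=84/1885; mL+mR=516/1885 → advance +1; mR−mL=-12/65 → turn -1·90°
n=2: pose=(1,-5,N); sL=30/37, sR=3/4; mL=-9/296, mR=-129/296; mL+mR=-69/148 → advance -1; mR−mL=-15/37 → turn -1·90°
n=3: pose=(1,-6,E); sL=24/37, sR=120/377; mL=-2304/13949, mR=-6828/13949; mL+mR=-9132/13949 → advance -1; mR−mL=-12/37 → turn -1·90°
n=4: pose=(0,-6,S); sL=12/37, sR=12/37; mL=0, mR=-6/37; mL+mR=-6/37 → advance -1; mR−mL=-6/37 → turn -1·90°
n=5: pose=(0,-5,W); sL=40/111, sR=40/51; mL=400/1887, mR=20/629; mL+mR=460/1887 → advance +1; mR−mL=-20/111 → turn -1·90°
n=6: pose=(-1,-5,N); sL=3/4, sR=30/37; mL=9/296, mR=-51/148; mL+mR=-93/296 → advance -1; mR−mL=-3/8 → turn -1·90°
n=7: pose=(-1,-6,E); sL=120/173, sR=24/73; mL=-2304/12629, mR=-6684/12629; mL+mR=-8988/12629 → advance -1; mR−mL=-60/173 → turn -1·90°

0 60/193 60/181 360/34933 -5070/34933 2 -6 S
1 24/65 24/29 432/1885 84/1885 2 -5 W
2 30/37 3/4 -9/296 -129/296 1 -5 N
3 24/37 120/377 -2304/13949 -6828/13949 1 -6 E
4 12/37 12/37 0 -6/37 0 -6 S
5 40/111 40/51 400/1887 20/629 0 -5 W
6 3/4 30/37 9/296 -51/148 -1 -5 N
7 120/173 24/73 -2304/12629 -6684/12629 -1 -6 E
final -2 -6 S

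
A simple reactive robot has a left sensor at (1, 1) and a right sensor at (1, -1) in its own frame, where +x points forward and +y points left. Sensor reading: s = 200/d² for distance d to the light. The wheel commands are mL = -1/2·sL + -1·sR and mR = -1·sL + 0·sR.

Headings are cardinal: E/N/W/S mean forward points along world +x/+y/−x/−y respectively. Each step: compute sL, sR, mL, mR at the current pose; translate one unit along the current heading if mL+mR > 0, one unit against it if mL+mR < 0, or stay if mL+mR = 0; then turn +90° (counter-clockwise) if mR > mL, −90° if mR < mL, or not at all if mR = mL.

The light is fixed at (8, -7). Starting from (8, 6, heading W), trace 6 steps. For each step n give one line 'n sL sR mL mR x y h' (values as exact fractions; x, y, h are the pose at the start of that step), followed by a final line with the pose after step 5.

n=0: pose=(8,6,W); sL=40/29, sR=200/197; mL=-9740/5713, mR=-40/29; mL+mR=-17620/5713 → advance -1; mR−mL=1860/5713 → turn +1·90°
n=1: pose=(9,6,S); sL=50/37, sR=25/18; mL=-1375/666, mR=-50/37; mL+mR=-2275/666 → advance -1; mR−mL=475/666 → turn +1·90°
n=2: pose=(9,7,E); sL=200/229, sR=200/173; mL=-63100/39617, mR=-200/229; mL+mR=-97700/39617 → advance -1; mR−mL=28500/39617 → turn +1·90°
n=3: pose=(8,7,N); sL=100/113, sR=100/113; mL=-150/113, mR=-100/113; mL+mR=-250/113 → advance -1; mR−mL=50/113 → turn +1·90°
n=4: pose=(8,6,W); sL=40/29, sR=200/197; mL=-9740/5713, mR=-40/29; mL+mR=-17620/5713 → advance -1; mR−mL=1860/5713 → turn +1·90°
n=5: pose=(9,6,S); sL=50/37, sR=25/18; mL=-1375/666, mR=-50/37; mL+mR=-2275/666 → advance -1; mR−mL=475/666 → turn +1·90°

0 40/29 200/197 -9740/5713 -40/29 8 6 W
1 50/37 25/18 -1375/666 -50/37 9 6 S
2 200/229 200/173 -63100/39617 -200/229 9 7 E
3 100/113 100/113 -150/113 -100/113 8 7 N
4 40/29 200/197 -9740/5713 -40/29 8 6 W
5 50/37 25/18 -1375/666 -50/37 9 6 S
final 9 7 E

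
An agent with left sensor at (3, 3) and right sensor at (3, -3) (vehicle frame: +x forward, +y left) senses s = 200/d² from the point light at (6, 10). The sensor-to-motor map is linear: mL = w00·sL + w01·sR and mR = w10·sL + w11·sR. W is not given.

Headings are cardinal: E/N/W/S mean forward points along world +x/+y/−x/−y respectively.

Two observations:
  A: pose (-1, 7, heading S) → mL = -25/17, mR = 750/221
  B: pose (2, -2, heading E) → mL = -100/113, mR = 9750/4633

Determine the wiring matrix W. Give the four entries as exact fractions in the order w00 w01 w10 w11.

0 -1 1/2 1

obs A: pose=(-1,7,S) → sL=50/13, sR=25/17, mL=-25/17, mR=750/221
obs B: pose=(2,-2,E) → sL=100/41, sR=100/113, mL=-100/113, mR=9750/4633
sensor matrix S = [[50/13, 25/17], [100/41, 100/113]]; det S = -187500/1023893
solve [mL_A; mL_B] = S·[w00; w01] and [mR_A; mR_B] = S·[w10; w11]:
  w00 = 0, w01 = -1, w10 = 1/2, w11 = 1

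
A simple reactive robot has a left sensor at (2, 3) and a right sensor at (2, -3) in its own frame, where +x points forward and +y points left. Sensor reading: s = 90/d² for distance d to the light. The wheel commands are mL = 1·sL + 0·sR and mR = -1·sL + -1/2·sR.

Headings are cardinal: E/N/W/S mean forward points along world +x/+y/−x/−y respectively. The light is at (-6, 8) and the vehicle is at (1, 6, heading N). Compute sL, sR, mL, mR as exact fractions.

45/8 9/10 45/8 -243/40

left sensor world pos  = (-2, 8); dL² = 16
right sensor world pos = (4, 8); dR² = 100
sL = 90/16 = 45/8
sR = 90/100 = 9/10
mL = 1·sL + 0·sR = 45/8
mR = -1·sL + -1/2·sR = -243/40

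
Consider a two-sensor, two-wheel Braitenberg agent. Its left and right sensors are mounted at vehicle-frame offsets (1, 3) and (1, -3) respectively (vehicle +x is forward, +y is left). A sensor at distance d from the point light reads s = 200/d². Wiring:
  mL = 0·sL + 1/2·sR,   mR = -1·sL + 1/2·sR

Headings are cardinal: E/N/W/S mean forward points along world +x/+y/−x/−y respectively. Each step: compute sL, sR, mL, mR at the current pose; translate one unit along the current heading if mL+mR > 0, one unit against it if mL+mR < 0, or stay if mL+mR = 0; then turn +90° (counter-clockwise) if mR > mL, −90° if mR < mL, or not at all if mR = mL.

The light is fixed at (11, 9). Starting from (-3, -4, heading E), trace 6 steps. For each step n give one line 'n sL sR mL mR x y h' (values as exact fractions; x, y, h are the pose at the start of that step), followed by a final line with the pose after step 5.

n=0: pose=(-3,-4,E); sL=200/269, sR=8/17; mL=4/17, mR=-2324/4573; mL+mR=-1248/4573 → advance -1; mR−mL=-200/269 → turn -1·90°
n=1: pose=(-4,-4,S); sL=10/17, sR=5/13; mL=5/26, mR=-175/442; mL+mR=-45/221 → advance -1; mR−mL=-10/17 → turn -1·90°
n=2: pose=(-4,-3,W); sL=200/481, sR=200/337; mL=100/337, mR=-19300/162097; mL+mR=28800/162097 → advance +1; mR−mL=-200/481 → turn -1·90°
n=3: pose=(-5,-3,N); sL=100/241, sR=20/29; mL=10/29, mR=-490/6989; mL+mR=1920/6989 → advance +1; mR−mL=-100/241 → turn -1·90°
n=4: pose=(-5,-2,E); sL=200/289, sR=200/421; mL=100/421, mR=-55300/121669; mL+mR=-26400/121669 → advance -1; mR−mL=-200/289 → turn -1·90°
n=5: pose=(-6,-2,S); sL=10/17, sR=25/68; mL=25/136, mR=-55/136; mL+mR=-15/68 → advance -1; mR−mL=-10/17 → turn -1·90°

0 200/269 8/17 4/17 -2324/4573 -3 -4 E
1 10/17 5/13 5/26 -175/442 -4 -4 S
2 200/481 200/337 100/337 -19300/162097 -4 -3 W
3 100/241 20/29 10/29 -490/6989 -5 -3 N
4 200/289 200/421 100/421 -55300/121669 -5 -2 E
5 10/17 25/68 25/136 -55/136 -6 -2 S
final -6 -1 W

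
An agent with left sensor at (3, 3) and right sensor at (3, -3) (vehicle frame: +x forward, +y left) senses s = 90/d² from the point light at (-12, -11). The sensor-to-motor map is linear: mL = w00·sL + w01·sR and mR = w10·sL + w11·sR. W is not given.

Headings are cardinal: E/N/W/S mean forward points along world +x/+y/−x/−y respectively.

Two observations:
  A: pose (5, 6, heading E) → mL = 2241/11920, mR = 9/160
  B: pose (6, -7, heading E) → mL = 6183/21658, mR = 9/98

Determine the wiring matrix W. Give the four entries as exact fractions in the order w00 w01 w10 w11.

obs A: pose=(5,6,E) → sL=9/80, sR=45/298, mL=2241/11920, mR=9/160
obs B: pose=(6,-7,E) → sL=9/49, sR=45/221, mL=6183/21658, mR=9/98
sensor matrix S = [[9/80, 45/298], [9/49, 45/221]]; det S = -124659/25816336
solve [mL_A; mL_B] = S·[w00; w01] and [mR_A; mR_B] = S·[w10; w11]:
  w00 = 1, w01 = 1/2, w10 = 1/2, w11 = 0

1 1/2 1/2 0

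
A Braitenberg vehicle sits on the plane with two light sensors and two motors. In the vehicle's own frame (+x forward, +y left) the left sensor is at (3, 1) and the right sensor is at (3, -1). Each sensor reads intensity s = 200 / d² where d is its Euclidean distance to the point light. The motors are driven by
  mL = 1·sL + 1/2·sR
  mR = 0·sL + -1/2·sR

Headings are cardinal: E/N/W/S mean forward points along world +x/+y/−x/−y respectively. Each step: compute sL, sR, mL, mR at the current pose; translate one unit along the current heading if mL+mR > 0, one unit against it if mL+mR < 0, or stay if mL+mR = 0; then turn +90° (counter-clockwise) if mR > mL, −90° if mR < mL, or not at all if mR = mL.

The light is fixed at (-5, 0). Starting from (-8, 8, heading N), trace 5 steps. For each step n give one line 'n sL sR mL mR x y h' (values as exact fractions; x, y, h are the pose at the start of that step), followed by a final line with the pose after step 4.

0 200/137 8/5 1548/685 -4/5 -8 8 N
1 2 25/8 57/16 -25/16 -8 9 E
2 200/37 40/9 2540/333 -20/9 -7 9 S
3 100/37 100/53 7150/1961 -50/53 -7 8 W
4 200/137 8/5 1548/685 -4/5 -8 8 N
final -8 9 E

n=0: pose=(-8,8,N); sL=200/137, sR=8/5; mL=1548/685, mR=-4/5; mL+mR=200/137 → advance +1; mR−mL=-2096/685 → turn -1·90°
n=1: pose=(-8,9,E); sL=2, sR=25/8; mL=57/16, mR=-25/16; mL+mR=2 → advance +1; mR−mL=-41/8 → turn -1·90°
n=2: pose=(-7,9,S); sL=200/37, sR=40/9; mL=2540/333, mR=-20/9; mL+mR=200/37 → advance +1; mR−mL=-3280/333 → turn -1·90°
n=3: pose=(-7,8,W); sL=100/37, sR=100/53; mL=7150/1961, mR=-50/53; mL+mR=100/37 → advance +1; mR−mL=-9000/1961 → turn -1·90°
n=4: pose=(-8,8,N); sL=200/137, sR=8/5; mL=1548/685, mR=-4/5; mL+mR=200/137 → advance +1; mR−mL=-2096/685 → turn -1·90°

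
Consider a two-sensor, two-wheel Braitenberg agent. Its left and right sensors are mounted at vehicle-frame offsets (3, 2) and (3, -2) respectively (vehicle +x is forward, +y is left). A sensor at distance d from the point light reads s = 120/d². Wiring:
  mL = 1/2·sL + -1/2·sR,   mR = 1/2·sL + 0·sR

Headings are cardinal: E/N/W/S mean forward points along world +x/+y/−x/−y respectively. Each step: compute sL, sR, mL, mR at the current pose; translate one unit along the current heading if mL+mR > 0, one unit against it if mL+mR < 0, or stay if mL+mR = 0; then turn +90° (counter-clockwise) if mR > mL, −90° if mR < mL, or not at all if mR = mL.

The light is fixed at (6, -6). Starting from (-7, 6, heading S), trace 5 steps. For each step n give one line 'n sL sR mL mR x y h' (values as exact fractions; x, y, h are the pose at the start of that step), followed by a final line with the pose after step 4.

n=0: pose=(-7,6,S); sL=60/101, sR=20/51; mL=520/5151, mR=30/101; mL+mR=2050/5151 → advance +1; mR−mL=10/51 → turn +1·90°
n=1: pose=(-7,5,E); sL=120/269, sR=120/181; mL=-5280/48689, mR=60/269; mL+mR=5580/48689 → advance +1; mR−mL=60/181 → turn +1·90°
n=2: pose=(-6,5,N); sL=15/49, sR=15/37; mL=-90/1813, mR=15/98; mL+mR=375/3626 → advance +1; mR−mL=15/74 → turn +1·90°
n=3: pose=(-6,6,W); sL=24/65, sR=120/421; mL=1152/27365, mR=12/65; mL+mR=6204/27365 → advance +1; mR−mL=60/421 → turn +1·90°
n=4: pose=(-7,6,S); sL=60/101, sR=20/51; mL=520/5151, mR=30/101; mL+mR=2050/5151 → advance +1; mR−mL=10/51 → turn +1·90°

0 60/101 20/51 520/5151 30/101 -7 6 S
1 120/269 120/181 -5280/48689 60/269 -7 5 E
2 15/49 15/37 -90/1813 15/98 -6 5 N
3 24/65 120/421 1152/27365 12/65 -6 6 W
4 60/101 20/51 520/5151 30/101 -7 6 S
final -7 5 E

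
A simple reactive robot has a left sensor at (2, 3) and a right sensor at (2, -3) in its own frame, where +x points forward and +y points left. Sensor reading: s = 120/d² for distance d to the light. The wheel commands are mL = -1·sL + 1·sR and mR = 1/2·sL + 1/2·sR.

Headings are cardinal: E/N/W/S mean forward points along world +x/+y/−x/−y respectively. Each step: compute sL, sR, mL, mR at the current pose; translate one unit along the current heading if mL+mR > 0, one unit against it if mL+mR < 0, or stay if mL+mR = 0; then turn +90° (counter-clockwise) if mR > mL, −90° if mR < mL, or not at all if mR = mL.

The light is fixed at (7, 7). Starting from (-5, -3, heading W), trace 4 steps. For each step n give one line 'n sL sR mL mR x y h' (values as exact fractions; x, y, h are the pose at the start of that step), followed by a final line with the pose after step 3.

n=0: pose=(-5,-3,W); sL=24/73, sR=24/49; mL=576/3577, mR=1464/3577; mL+mR=2040/3577 → advance +1; mR−mL=888/3577 → turn +1·90°
n=1: pose=(-6,-3,S); sL=30/61, sR=3/10; mL=-117/610, mR=483/1220; mL+mR=249/1220 → advance +1; mR−mL=717/1220 → turn +1·90°
n=2: pose=(-6,-4,E); sL=24/37, sR=120/317; mL=-3168/11729, mR=6024/11729; mL+mR=2856/11729 → advance +1; mR−mL=9192/11729 → turn +1·90°
n=3: pose=(-5,-4,N); sL=20/51, sR=20/27; mL=160/459, mR=260/459; mL+mR=140/153 → advance +1; mR−mL=100/459 → turn +1·90°

0 24/73 24/49 576/3577 1464/3577 -5 -3 W
1 30/61 3/10 -117/610 483/1220 -6 -3 S
2 24/37 120/317 -3168/11729 6024/11729 -6 -4 E
3 20/51 20/27 160/459 260/459 -5 -4 N
final -5 -3 W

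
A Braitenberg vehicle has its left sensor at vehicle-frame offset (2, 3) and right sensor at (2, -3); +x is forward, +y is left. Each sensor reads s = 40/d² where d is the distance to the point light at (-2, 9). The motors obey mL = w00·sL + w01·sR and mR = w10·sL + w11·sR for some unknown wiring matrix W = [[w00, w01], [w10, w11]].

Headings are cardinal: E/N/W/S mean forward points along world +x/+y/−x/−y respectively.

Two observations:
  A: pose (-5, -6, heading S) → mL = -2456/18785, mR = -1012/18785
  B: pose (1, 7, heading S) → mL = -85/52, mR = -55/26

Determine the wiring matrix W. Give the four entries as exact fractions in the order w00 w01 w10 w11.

obs A: pose=(-5,-6,S) → sL=40/289, sR=8/65, mL=-2456/18785, mR=-1012/18785
obs B: pose=(1,7,S) → sL=10/13, sR=5/2, mL=-85/52, mR=-55/26
sensor matrix S = [[40/289, 8/65], [10/13, 5/2]]; det S = 12276/48841
solve [mL_A; mL_B] = S·[w00; w01] and [mR_A; mR_B] = S·[w10; w11]:
  w00 = -1/2, w01 = -1/2, w10 = 1/2, w11 = -1

-1/2 -1/2 1/2 -1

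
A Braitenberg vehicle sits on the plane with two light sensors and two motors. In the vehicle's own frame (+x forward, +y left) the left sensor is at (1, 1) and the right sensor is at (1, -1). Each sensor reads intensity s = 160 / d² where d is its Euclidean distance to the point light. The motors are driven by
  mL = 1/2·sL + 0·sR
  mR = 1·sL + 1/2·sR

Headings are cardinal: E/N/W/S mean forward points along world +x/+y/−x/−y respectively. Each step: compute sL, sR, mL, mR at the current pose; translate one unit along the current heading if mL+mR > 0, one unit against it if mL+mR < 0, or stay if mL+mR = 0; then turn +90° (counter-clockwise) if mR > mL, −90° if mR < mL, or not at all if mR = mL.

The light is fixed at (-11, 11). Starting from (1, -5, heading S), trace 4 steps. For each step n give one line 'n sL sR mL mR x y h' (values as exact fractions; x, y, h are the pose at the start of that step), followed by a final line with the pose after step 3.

0 80/229 16/41 40/229 5112/9389 1 -5 S
1 32/85 160/493 16/85 1328/2465 1 -6 E
2 2/5 40/113 1/5 326/565 2 -6 N
3 160/433 160/369 80/433 93680/159777 2 -5 W
final 1 -5 S

n=0: pose=(1,-5,S); sL=80/229, sR=16/41; mL=40/229, mR=5112/9389; mL+mR=6752/9389 → advance +1; mR−mL=3472/9389 → turn +1·90°
n=1: pose=(1,-6,E); sL=32/85, sR=160/493; mL=16/85, mR=1328/2465; mL+mR=1792/2465 → advance +1; mR−mL=864/2465 → turn +1·90°
n=2: pose=(2,-6,N); sL=2/5, sR=40/113; mL=1/5, mR=326/565; mL+mR=439/565 → advance +1; mR−mL=213/565 → turn +1·90°
n=3: pose=(2,-5,W); sL=160/433, sR=160/369; mL=80/433, mR=93680/159777; mL+mR=123200/159777 → advance +1; mR−mL=64160/159777 → turn +1·90°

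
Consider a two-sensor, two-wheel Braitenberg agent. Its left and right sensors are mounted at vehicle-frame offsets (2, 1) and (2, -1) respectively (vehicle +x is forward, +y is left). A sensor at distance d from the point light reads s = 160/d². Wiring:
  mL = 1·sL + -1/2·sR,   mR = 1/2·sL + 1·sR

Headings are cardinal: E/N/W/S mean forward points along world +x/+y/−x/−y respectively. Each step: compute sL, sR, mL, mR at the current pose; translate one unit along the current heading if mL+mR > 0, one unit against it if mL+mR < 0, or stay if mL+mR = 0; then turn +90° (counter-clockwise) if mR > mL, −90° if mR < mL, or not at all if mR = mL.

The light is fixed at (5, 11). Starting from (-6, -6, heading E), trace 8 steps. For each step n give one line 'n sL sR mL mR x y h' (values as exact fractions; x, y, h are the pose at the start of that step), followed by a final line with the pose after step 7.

n=0: pose=(-6,-6,E); sL=160/337, sR=32/81; mL=7568/27297, mR=17264/27297; mL+mR=24832/27297 → advance +1; mR−mL=3232/9099 → turn +1·90°
n=1: pose=(-5,-6,N); sL=80/173, sR=80/153; mL=5320/26469, mR=19960/26469; mL+mR=25280/26469 → advance +1; mR−mL=4880/8823 → turn +1·90°
n=2: pose=(-5,-5,W); sL=160/433, sR=160/369; mL=24400/159777, mR=98800/159777; mL+mR=123200/159777 → advance +1; mR−mL=24800/53259 → turn +1·90°
n=3: pose=(-6,-5,S); sL=20/53, sR=40/117; mL=1280/6201, mR=3290/6201; mL+mR=4570/6201 → advance +1; mR−mL=670/2067 → turn +1·90°
n=4: pose=(-6,-6,E); sL=160/337, sR=32/81; mL=7568/27297, mR=17264/27297; mL+mR=24832/27297 → advance +1; mR−mL=3232/9099 → turn +1·90°
n=5: pose=(-5,-6,N); sL=80/173, sR=80/153; mL=5320/26469, mR=19960/26469; mL+mR=25280/26469 → advance +1; mR−mL=4880/8823 → turn +1·90°
n=6: pose=(-5,-5,W); sL=160/433, sR=160/369; mL=24400/159777, mR=98800/159777; mL+mR=123200/159777 → advance +1; mR−mL=24800/53259 → turn +1·90°
n=7: pose=(-6,-5,S); sL=20/53, sR=40/117; mL=1280/6201, mR=3290/6201; mL+mR=4570/6201 → advance +1; mR−mL=670/2067 → turn +1·90°

0 160/337 32/81 7568/27297 17264/27297 -6 -6 E
1 80/173 80/153 5320/26469 19960/26469 -5 -6 N
2 160/433 160/369 24400/159777 98800/159777 -5 -5 W
3 20/53 40/117 1280/6201 3290/6201 -6 -5 S
4 160/337 32/81 7568/27297 17264/27297 -6 -6 E
5 80/173 80/153 5320/26469 19960/26469 -5 -6 N
6 160/433 160/369 24400/159777 98800/159777 -5 -5 W
7 20/53 40/117 1280/6201 3290/6201 -6 -5 S
final -6 -6 E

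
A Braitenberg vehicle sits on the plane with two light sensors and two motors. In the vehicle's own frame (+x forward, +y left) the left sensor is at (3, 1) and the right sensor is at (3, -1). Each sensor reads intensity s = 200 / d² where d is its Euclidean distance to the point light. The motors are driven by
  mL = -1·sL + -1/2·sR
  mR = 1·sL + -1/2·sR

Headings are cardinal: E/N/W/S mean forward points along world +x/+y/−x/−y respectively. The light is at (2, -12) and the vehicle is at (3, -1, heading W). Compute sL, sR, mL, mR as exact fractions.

25/13 50/37 -1250/481 600/481

left sensor world pos  = (0, -2); dL² = 104
right sensor world pos = (0, 0); dR² = 148
sL = 200/104 = 25/13
sR = 200/148 = 50/37
mL = -1·sL + -1/2·sR = -1250/481
mR = 1·sL + -1/2·sR = 600/481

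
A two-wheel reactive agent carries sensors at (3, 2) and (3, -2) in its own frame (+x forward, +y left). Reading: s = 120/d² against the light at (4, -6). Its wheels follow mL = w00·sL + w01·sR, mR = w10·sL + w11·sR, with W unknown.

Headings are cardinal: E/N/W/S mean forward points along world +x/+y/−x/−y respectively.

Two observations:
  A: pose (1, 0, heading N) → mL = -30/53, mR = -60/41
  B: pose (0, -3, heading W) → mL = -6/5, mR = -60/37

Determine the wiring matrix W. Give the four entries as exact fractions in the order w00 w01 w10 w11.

obs A: pose=(1,0,N) → sL=60/53, sR=60/41, mL=-30/53, mR=-60/41
obs B: pose=(0,-3,W) → sL=12/5, sR=60/37, mL=-6/5, mR=-60/37
sensor matrix S = [[60/53, 60/41], [12/5, 60/37]]; det S = -134784/80401
solve [mL_A; mL_B] = S·[w00; w01] and [mR_A; mR_B] = S·[w10; w11]:
  w00 = -1/2, w01 = 0, w10 = 0, w11 = -1

-1/2 0 0 -1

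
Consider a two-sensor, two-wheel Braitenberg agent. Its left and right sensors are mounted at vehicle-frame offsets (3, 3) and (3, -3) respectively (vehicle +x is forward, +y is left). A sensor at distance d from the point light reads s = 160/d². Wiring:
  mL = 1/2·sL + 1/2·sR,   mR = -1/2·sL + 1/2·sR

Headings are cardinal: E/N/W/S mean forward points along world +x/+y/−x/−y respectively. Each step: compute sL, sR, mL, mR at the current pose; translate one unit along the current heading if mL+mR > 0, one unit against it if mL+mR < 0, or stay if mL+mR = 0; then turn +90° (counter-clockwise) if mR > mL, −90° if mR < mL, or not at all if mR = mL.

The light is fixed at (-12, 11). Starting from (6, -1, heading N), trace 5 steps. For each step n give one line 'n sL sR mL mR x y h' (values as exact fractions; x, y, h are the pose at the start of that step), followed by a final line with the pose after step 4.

n=0: pose=(6,-1,N); sL=80/153, sR=80/261; mL=1840/4437, mR=-160/1479; mL+mR=80/261 → advance +1; mR−mL=-80/153 → turn -1·90°
n=1: pose=(6,0,E); sL=32/101, sR=160/637; mL=18272/64337, mR=-2112/64337; mL+mR=160/637 → advance +1; mR−mL=-32/101 → turn -1·90°
n=2: pose=(7,0,S); sL=4/17, sR=40/113; mL=566/1921, mR=114/1921; mL+mR=40/113 → advance +1; mR−mL=-4/17 → turn -1·90°
n=3: pose=(7,-1,W); sL=160/481, sR=160/337; mL=65440/162097, mR=11520/162097; mL+mR=160/337 → advance +1; mR−mL=-160/481 → turn -1·90°
n=4: pose=(6,-1,N); sL=80/153, sR=80/261; mL=1840/4437, mR=-160/1479; mL+mR=80/261 → advance +1; mR−mL=-80/153 → turn -1·90°

0 80/153 80/261 1840/4437 -160/1479 6 -1 N
1 32/101 160/637 18272/64337 -2112/64337 6 0 E
2 4/17 40/113 566/1921 114/1921 7 0 S
3 160/481 160/337 65440/162097 11520/162097 7 -1 W
4 80/153 80/261 1840/4437 -160/1479 6 -1 N
final 6 0 E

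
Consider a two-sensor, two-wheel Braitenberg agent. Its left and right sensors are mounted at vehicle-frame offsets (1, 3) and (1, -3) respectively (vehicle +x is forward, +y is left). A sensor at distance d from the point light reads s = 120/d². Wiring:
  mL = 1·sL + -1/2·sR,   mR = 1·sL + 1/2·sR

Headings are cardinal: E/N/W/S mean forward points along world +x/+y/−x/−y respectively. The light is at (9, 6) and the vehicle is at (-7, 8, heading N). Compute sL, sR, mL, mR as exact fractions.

12/37 60/89 -42/3293 2178/3293

left sensor world pos  = (-10, 9); dL² = 370
right sensor world pos = (-4, 9); dR² = 178
sL = 120/370 = 12/37
sR = 120/178 = 60/89
mL = 1·sL + -1/2·sR = -42/3293
mR = 1·sL + 1/2·sR = 2178/3293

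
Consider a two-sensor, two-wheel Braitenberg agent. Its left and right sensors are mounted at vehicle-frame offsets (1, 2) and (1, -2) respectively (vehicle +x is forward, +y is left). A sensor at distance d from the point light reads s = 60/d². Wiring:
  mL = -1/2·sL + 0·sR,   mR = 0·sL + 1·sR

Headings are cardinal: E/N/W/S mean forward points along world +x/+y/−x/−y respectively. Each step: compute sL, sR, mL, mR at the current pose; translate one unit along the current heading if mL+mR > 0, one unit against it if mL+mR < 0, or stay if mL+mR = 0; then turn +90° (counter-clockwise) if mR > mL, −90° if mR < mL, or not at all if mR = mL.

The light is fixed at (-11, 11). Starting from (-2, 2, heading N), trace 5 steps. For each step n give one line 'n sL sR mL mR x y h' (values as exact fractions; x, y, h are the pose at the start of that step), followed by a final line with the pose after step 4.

0 60/113 12/37 -30/113 12/37 -2 2 N
1 15/41 3/5 -15/82 3/5 -2 3 W
2 60/181 20/39 -30/181 20/39 -3 3 S
3 6/13 30/101 -3/13 30/101 -3 2 E
4 60/113 12/37 -30/113 12/37 -2 2 N
final -2 3 W

n=0: pose=(-2,2,N); sL=60/113, sR=12/37; mL=-30/113, mR=12/37; mL+mR=246/4181 → advance +1; mR−mL=2466/4181 → turn +1·90°
n=1: pose=(-2,3,W); sL=15/41, sR=3/5; mL=-15/82, mR=3/5; mL+mR=171/410 → advance +1; mR−mL=321/410 → turn +1·90°
n=2: pose=(-3,3,S); sL=60/181, sR=20/39; mL=-30/181, mR=20/39; mL+mR=2450/7059 → advance +1; mR−mL=4790/7059 → turn +1·90°
n=3: pose=(-3,2,E); sL=6/13, sR=30/101; mL=-3/13, mR=30/101; mL+mR=87/1313 → advance +1; mR−mL=693/1313 → turn +1·90°
n=4: pose=(-2,2,N); sL=60/113, sR=12/37; mL=-30/113, mR=12/37; mL+mR=246/4181 → advance +1; mR−mL=2466/4181 → turn +1·90°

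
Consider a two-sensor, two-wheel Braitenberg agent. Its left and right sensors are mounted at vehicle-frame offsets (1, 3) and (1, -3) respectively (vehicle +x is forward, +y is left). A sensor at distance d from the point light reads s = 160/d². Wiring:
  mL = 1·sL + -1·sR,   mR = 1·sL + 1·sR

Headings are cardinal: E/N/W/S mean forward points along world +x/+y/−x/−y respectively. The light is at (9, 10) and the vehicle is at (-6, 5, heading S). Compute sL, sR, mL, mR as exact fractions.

8/9 4/9 4/9 4/3

left sensor world pos  = (-3, 4); dL² = 180
right sensor world pos = (-9, 4); dR² = 360
sL = 160/180 = 8/9
sR = 160/360 = 4/9
mL = 1·sL + -1·sR = 4/9
mR = 1·sL + 1·sR = 4/3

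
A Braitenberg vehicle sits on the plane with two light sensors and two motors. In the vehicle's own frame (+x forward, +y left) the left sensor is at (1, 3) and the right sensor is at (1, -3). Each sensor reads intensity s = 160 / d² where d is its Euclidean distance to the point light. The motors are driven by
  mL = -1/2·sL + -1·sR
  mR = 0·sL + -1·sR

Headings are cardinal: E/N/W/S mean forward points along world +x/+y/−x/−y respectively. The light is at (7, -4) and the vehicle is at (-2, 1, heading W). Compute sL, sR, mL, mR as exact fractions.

left sensor world pos  = (-3, -2); dL² = 104
right sensor world pos = (-3, 4); dR² = 164
sL = 160/104 = 20/13
sR = 160/164 = 40/41
mL = -1/2·sL + -1·sR = -930/533
mR = 0·sL + -1·sR = -40/41

20/13 40/41 -930/533 -40/41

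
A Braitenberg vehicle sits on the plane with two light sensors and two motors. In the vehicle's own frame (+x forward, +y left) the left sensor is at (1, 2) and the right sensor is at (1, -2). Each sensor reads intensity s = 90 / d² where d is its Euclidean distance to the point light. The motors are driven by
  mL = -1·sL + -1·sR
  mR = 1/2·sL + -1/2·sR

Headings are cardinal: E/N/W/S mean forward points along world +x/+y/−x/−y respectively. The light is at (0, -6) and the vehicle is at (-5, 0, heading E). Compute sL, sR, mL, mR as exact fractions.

9/8 45/16 -63/16 -27/32

left sensor world pos  = (-4, 2); dL² = 80
right sensor world pos = (-4, -2); dR² = 32
sL = 90/80 = 9/8
sR = 90/32 = 45/16
mL = -1·sL + -1·sR = -63/16
mR = 1/2·sL + -1/2·sR = -27/32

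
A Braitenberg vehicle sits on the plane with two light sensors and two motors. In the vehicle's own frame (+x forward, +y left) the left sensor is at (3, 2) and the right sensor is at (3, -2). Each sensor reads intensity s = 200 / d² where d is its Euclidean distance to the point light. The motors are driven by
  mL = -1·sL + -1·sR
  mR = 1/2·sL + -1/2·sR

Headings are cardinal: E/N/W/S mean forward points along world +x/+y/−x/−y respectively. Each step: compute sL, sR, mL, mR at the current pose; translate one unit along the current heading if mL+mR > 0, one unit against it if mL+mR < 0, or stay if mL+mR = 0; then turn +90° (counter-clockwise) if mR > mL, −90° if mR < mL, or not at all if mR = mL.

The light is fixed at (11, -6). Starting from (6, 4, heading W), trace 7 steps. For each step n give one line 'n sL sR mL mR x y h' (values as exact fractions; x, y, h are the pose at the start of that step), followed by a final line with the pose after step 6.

n=0: pose=(6,4,W); sL=25/16, sR=25/26; mL=-525/208, mR=125/416; mL+mR=-925/416 → advance -1; mR−mL=1175/416 → turn +1·90°
n=1: pose=(7,4,S); sL=200/53, sR=40/17; mL=-5520/901, mR=640/901; mL+mR=-4880/901 → advance -1; mR−mL=6160/901 → turn +1·90°
n=2: pose=(7,5,E); sL=20/17, sR=100/41; mL=-2520/697, mR=-440/697; mL+mR=-2960/697 → advance -1; mR−mL=2080/697 → turn +1·90°
n=3: pose=(6,5,N); sL=40/49, sR=40/41; mL=-3600/2009, mR=-160/2009; mL+mR=-3760/2009 → advance -1; mR−mL=3440/2009 → turn +1·90°
n=4: pose=(6,4,W); sL=25/16, sR=25/26; mL=-525/208, mR=125/416; mL+mR=-925/416 → advance -1; mR−mL=1175/416 → turn +1·90°
n=5: pose=(7,4,S); sL=200/53, sR=40/17; mL=-5520/901, mR=640/901; mL+mR=-4880/901 → advance -1; mR−mL=6160/901 → turn +1·90°
n=6: pose=(7,5,E); sL=20/17, sR=100/41; mL=-2520/697, mR=-440/697; mL+mR=-2960/697 → advance -1; mR−mL=2080/697 → turn +1·90°

0 25/16 25/26 -525/208 125/416 6 4 W
1 200/53 40/17 -5520/901 640/901 7 4 S
2 20/17 100/41 -2520/697 -440/697 7 5 E
3 40/49 40/41 -3600/2009 -160/2009 6 5 N
4 25/16 25/26 -525/208 125/416 6 4 W
5 200/53 40/17 -5520/901 640/901 7 4 S
6 20/17 100/41 -2520/697 -440/697 7 5 E
final 6 5 N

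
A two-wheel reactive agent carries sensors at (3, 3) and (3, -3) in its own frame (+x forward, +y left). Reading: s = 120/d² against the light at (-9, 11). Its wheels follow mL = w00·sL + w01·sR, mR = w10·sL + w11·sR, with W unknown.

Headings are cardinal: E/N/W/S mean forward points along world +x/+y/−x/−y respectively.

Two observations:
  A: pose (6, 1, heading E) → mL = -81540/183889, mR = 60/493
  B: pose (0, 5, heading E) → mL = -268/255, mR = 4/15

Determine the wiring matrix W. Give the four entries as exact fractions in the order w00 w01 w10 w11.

obs A: pose=(6,1,E) → sL=120/373, sR=120/493, mL=-81540/183889, mR=60/493
obs B: pose=(0,5,E) → sL=40/51, sR=8/15, mL=-268/255, mR=4/15
sensor matrix S = [[120/373, 120/493], [40/51, 8/15]]; det S = -60416/3126113
solve [mL_A; mL_B] = S·[w00; w01] and [mR_A; mR_B] = S·[w10; w11]:
  w00 = -1, w01 = -1/2, w10 = 0, w11 = 1/2

-1 -1/2 0 1/2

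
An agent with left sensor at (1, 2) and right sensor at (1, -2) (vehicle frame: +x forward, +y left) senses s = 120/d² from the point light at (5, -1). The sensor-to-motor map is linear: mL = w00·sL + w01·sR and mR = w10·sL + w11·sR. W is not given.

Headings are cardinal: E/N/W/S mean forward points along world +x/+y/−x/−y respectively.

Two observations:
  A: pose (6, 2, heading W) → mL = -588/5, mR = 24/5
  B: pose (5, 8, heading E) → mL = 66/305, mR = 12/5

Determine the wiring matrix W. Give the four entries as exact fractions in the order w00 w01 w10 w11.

-1 1/2 0 1

obs A: pose=(6,2,W) → sL=120, sR=24/5, mL=-588/5, mR=24/5
obs B: pose=(5,8,E) → sL=60/61, sR=12/5, mL=66/305, mR=12/5
sensor matrix S = [[120, 24/5], [60/61, 12/5]]; det S = 17280/61
solve [mL_A; mL_B] = S·[w00; w01] and [mR_A; mR_B] = S·[w10; w11]:
  w00 = -1, w01 = 1/2, w10 = 0, w11 = 1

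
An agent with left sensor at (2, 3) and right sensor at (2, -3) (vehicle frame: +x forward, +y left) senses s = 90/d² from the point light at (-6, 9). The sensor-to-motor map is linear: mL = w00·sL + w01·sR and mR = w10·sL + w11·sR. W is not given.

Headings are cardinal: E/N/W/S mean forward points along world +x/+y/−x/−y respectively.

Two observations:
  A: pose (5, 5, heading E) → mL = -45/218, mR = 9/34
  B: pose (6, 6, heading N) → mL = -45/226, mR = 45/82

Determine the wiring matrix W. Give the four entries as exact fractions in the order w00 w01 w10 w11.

0 -1/2 1/2 0

obs A: pose=(5,5,E) → sL=9/17, sR=45/109, mL=-45/218, mR=9/34
obs B: pose=(6,6,N) → sL=45/41, sR=45/113, mL=-45/226, mR=45/82
sensor matrix S = [[9/17, 45/109], [45/41, 45/113]]; det S = -2080080/8584949
solve [mL_A; mL_B] = S·[w00; w01] and [mR_A; mR_B] = S·[w10; w11]:
  w00 = 0, w01 = -1/2, w10 = 1/2, w11 = 0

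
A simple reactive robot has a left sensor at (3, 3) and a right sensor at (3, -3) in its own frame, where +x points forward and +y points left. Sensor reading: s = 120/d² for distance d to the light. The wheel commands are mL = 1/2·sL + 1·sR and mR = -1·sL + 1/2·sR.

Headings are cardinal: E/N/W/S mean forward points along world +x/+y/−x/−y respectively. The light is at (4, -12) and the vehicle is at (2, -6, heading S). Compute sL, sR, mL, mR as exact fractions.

12 60/17 162/17 -174/17

left sensor world pos  = (5, -9); dL² = 10
right sensor world pos = (-1, -9); dR² = 34
sL = 120/10 = 12
sR = 120/34 = 60/17
mL = 1/2·sL + 1·sR = 162/17
mR = -1·sL + 1/2·sR = -174/17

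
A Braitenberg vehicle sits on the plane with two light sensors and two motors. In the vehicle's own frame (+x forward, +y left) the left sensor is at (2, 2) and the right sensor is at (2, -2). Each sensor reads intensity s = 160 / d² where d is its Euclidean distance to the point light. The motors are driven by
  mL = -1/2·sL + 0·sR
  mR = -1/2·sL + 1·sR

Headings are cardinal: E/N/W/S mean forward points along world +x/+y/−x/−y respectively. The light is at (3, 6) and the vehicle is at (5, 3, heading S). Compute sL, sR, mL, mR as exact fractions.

160/41 32/5 -80/41 912/205

left sensor world pos  = (7, 1); dL² = 41
right sensor world pos = (3, 1); dR² = 25
sL = 160/41 = 160/41
sR = 160/25 = 32/5
mL = -1/2·sL + 0·sR = -80/41
mR = -1/2·sL + 1·sR = 912/205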